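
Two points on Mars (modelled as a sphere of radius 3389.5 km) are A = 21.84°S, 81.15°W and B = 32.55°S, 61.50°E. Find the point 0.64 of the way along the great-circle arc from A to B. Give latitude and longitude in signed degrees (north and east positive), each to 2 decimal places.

Central angle δ = 2.0063 rad. Interpolating on the sphere with fraction f = 0.64:
P = [sin((1−f)δ)·A + sin(fδ)·B] / sin δ = 0.7291·A + 1.0579·B in Cartesian coordinates,
giving P = (0.5296, 0.1149, -0.8404), i.e. latitude -57.18°, longitude 12.24°.

-57.18°, 12.24°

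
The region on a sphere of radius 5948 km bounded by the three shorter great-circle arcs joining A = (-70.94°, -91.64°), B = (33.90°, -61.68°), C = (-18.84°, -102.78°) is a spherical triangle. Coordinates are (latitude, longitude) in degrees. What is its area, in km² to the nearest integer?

Side lengths (central angles): a = 1.1463, b = 0.9167, c = 1.8675 rad; semiperimeter s = 1.9652.
By l'Huilier's theorem, tan(E/4) = √[tan(s/2) tan((s−a)/2) tan((s−b)/2) tan((s−c)/2)], giving spherical excess E = 0.5394 rad.
Area = E·R² = 0.5394 × (5948)² ≈ 19083602 km².

19083602 km²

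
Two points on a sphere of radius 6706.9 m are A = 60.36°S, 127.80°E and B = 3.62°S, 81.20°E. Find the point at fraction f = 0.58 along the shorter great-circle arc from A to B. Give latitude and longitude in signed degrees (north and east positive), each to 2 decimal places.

-29.19°, 93.36°

The central angle between A and B is δ = 1.1658 rad.
With f = 0.58, the slerp weights are sin((1−f)δ)/sin δ = 0.5117 and sin(fδ)/sin δ = 0.6809.
Weighted sum of the unit vectors: (0.5117)·(-0.3031,0.3908,-0.8691) + (0.6809)·(0.1527,0.9863,-0.0631) = (-0.0511, 0.8715, -0.4877).
Converting back: φ = atan2(z, √(x²+y²)) = -29.19°, λ = atan2(y, x) = 93.36°.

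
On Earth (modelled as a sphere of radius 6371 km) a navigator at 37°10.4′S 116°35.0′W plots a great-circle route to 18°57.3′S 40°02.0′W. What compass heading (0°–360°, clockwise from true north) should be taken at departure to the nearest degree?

98°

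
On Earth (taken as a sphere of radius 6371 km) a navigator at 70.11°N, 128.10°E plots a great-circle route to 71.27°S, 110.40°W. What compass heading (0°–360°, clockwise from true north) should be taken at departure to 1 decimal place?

121.0°

Δλ = 121.500° = 2.1206 rad.
y = sin Δλ · cos φ₂ = (0.8526)(0.3211) = 0.2738
x = cos φ₁ sin φ₂ − sin φ₁ cos φ₂ cos Δλ = (0.3402)(-0.9470) − (0.9403)(0.3211)(-0.5225) = -0.1644
θ = atan2(y, x) = 120.99°, so the bearing is 121.0°.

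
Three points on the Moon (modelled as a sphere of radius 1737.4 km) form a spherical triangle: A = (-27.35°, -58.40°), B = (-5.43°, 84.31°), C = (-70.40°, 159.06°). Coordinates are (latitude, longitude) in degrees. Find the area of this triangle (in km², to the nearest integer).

Side lengths (central angles): a = 1.3929, b = 1.3732, c = 2.2916 rad; semiperimeter s = 2.5289.
By l'Huilier's theorem, tan(E/4) = √[tan(s/2) tan((s−a)/2) tan((s−b)/2) tan((s−c)/2)], giving spherical excess E = 1.5080 rad.
Area = E·R² = 1.5080 × (1737.4)² ≈ 4551994 km².

4551994 km²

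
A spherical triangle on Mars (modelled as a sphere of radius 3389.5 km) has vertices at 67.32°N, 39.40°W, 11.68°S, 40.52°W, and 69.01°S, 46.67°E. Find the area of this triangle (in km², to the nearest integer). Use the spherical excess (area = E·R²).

13356847 km²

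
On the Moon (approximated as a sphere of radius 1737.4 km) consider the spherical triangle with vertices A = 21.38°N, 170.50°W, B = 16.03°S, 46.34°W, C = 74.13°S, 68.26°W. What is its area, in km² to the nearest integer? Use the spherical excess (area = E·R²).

Side lengths (central angles): a = 1.0363, b = 1.9874, c = 2.2183 rad; semiperimeter s = 2.6210.
By l'Huilier's theorem, tan(E/4) = √[tan(s/2) tan((s−a)/2) tan((s−b)/2) tan((s−c)/2)], giving spherical excess E = 1.8697 rad.
Area = E·R² = 1.8697 × (1737.4)² ≈ 5643655 km².

5643655 km²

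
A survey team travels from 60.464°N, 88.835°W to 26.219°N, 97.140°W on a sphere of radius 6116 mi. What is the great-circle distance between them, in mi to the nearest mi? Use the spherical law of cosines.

3706 mi

Let φ₁ = 1.0553 rad, φ₂ = 0.4576 rad, and Δλ = -0.1449 rad.
cos c = sin φ₁ sin φ₂ + cos φ₁ cos φ₂ cos Δλ = (0.8700)(0.4418) + (0.4930)(0.8971)(0.9895) = 0.82200,
so c = arccos(0.82200) = 0.60588 rad.
Distance = R·c = 6116 × 0.6059 ≈ 3706 mi.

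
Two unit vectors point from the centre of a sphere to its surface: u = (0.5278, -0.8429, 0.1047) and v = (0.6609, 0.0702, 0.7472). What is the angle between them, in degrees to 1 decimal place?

68.4°

u·v = 0.3679; |u| = 1.0000, |v| = 1.0000.
cos θ = (u·v)/(|u||v|) = 0.3679, so θ = 68.4°.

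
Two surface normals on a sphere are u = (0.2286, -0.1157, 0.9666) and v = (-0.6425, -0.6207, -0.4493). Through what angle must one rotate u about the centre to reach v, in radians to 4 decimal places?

u·v = -0.5094; |u| = 1.0000, |v| = 1.0000.
cos θ = (u·v)/(|u||v|) = -0.5094, so θ = 2.1053 rad.

2.1053 rad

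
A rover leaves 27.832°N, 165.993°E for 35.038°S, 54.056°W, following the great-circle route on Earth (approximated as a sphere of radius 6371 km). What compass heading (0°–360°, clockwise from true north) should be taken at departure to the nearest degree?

112°

With φ₁ = 0.4858, φ₂ = -0.6115, Δλ = 2.4426 rad, the forward-azimuth formula gives
θ = atan2( sin Δλ cos φ₂ , cos φ₁ sin φ₂ − sin φ₁ cos φ₂ cos Δλ ) = atan2(0.5268, -0.2151) = 112.21°.
So the initial bearing is 112°.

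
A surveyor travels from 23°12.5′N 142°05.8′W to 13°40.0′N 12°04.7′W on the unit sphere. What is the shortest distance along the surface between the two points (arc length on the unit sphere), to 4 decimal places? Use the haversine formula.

2.0728

With latitudes φ₁ = 23.208°, φ₂ = 13.667° and longitude difference Δλ = 130.018°:
Haversine: a = sin²(Δφ/2) + cos φ₁ cos φ₂ sin²(Δλ/2) = 0.0069 + (0.9191)(0.9717)(0.8215) = 0.74058.
Central angle c = 2·arcsin(√a) = 2.07277 rad.
On the unit sphere the arc length equals the central angle: 2.0728.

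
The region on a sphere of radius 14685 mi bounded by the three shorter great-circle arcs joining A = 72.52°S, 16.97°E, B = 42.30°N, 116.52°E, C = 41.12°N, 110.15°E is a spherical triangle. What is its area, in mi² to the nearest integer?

32387336 mi²

Side lengths (central angles): a = 0.0855, b = 2.2651, c = 2.3169 rad; semiperimeter s = 2.3337.
By l'Huilier's theorem, tan(E/4) = √[tan(s/2) tan((s−a)/2) tan((s−b)/2) tan((s−c)/2)], giving spherical excess E = 0.1502 rad.
Area = E·R² = 0.1502 × (14685)² ≈ 32387336 mi².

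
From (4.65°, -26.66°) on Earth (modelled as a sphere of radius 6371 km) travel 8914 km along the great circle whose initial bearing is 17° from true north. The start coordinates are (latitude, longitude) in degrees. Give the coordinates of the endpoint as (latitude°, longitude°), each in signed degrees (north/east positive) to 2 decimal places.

72.36°, 45.29°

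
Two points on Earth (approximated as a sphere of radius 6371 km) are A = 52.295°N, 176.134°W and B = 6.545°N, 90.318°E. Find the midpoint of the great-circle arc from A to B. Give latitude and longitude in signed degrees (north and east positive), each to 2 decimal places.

The central angle between A and B is δ = 1.5182 rad.
With f = 0.5, the slerp weights are sin((1−f)δ)/sin δ = 0.6892 and sin(fδ)/sin δ = 0.6892.
Weighted sum of the unit vectors: (0.6892)·(-0.6102,-0.0412,0.7912) + (0.6892)·(-0.0055,0.9935,0.1140) = (-0.4244, 0.6563, 0.6238).
Converting back: φ = atan2(z, √(x²+y²)) = 38.60°, λ = atan2(y, x) = 122.89°.

38.60°, 122.89°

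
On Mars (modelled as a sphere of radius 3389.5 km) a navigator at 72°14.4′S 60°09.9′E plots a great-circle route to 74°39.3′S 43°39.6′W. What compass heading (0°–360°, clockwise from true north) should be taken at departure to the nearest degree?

216°

With φ₁ = -1.2608, φ₂ = -1.3030, Δλ = -1.8121 rad, the forward-azimuth formula gives
θ = atan2( sin Δλ cos φ₂ , cos φ₁ sin φ₂ − sin φ₁ cos φ₂ cos Δλ ) = atan2(-0.2570, -0.3544) = -144.05°.
Adding 360° brings this into [0°, 360°): 216°.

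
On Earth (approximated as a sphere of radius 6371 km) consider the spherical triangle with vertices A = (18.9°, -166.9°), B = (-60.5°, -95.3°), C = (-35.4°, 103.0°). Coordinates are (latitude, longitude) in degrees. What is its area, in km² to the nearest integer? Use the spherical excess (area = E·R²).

Side lengths (central angles): a = 1.4474, b = 1.7609, c = 1.7061 rad; semiperimeter s = 2.4572.
By l'Huilier's theorem, tan(E/4) = √[tan(s/2) tan((s−a)/2) tan((s−b)/2) tan((s−c)/2)], giving spherical excess E = 1.7613 rad.
Area = E·R² = 1.7613 × (6371)² ≈ 71490995 km².

71490995 km²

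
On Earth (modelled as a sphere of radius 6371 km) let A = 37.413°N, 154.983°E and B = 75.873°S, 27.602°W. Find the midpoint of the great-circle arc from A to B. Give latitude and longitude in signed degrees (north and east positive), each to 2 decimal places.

Central angle δ = 2.4700 rad. Interpolating on the sphere with fraction f = 0.5:
P = [sin((1−f)δ)·A + sin(fδ)·B] / sin δ = 1.5174·A + 1.5174·B in Cartesian coordinates,
giving P = (-0.7640, 0.3381, -0.5496), i.e. latitude -33.34°, longitude 156.13°.

-33.34°, 156.13°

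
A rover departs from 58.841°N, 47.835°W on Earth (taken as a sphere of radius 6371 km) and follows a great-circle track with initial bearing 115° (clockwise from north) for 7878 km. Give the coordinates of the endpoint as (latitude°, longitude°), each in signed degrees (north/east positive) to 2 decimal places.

Angular distance δ = d/R = 7878/6371 = 1.23654 rad; initial bearing θ = 2.0071 rad.
sin φ₂ = sin φ₁ cos δ + cos φ₁ sin δ cos θ = (0.8557)(0.3281) + (0.5174)(0.9447)(-0.4226) = 0.0742, so φ₂ = 4.25°.
Δλ = atan2(sin θ sin δ cos φ₁, cos δ − sin φ₁ sin φ₂) = atan2(0.4430, 0.2646) = 59.150°.
λ₂ = -47.835° + 59.150° = 11.31°.

4.25°, 11.31°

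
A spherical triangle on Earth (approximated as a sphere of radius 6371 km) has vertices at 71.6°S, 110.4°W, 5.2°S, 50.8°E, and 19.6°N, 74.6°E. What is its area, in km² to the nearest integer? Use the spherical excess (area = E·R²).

25655359 km²

Side lengths (central angles): a = 0.5953, b = 2.2326, c = 1.7840 rad; semiperimeter s = 2.3059.
By l'Huilier's theorem, tan(E/4) = √[tan(s/2) tan((s−a)/2) tan((s−b)/2) tan((s−c)/2)], giving spherical excess E = 0.6321 rad.
Area = E·R² = 0.6321 × (6371)² ≈ 25655359 km².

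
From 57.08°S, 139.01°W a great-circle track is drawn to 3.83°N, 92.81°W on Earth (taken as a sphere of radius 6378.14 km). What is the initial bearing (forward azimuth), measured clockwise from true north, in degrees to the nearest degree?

With φ₁ = -0.9962, φ₂ = 0.0668, Δλ = 0.8063 rad, the forward-azimuth formula gives
θ = atan2( sin Δλ cos φ₂ , cos φ₁ sin φ₂ − sin φ₁ cos φ₂ cos Δλ ) = atan2(0.7201, 0.6160) = 49.46°.
So the initial bearing is 49°.

49°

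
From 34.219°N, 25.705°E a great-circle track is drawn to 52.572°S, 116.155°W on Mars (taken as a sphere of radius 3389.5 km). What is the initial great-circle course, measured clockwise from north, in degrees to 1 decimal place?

224.1°

Δλ = -141.860° = -2.4759 rad.
y = sin Δλ · cos φ₂ = (-0.6176)(0.6078) = -0.3753
x = cos φ₁ sin φ₂ − sin φ₁ cos φ₂ cos Δλ = (0.8269)(-0.7941) − (0.5624)(0.6078)(-0.7865) = -0.3878
θ = atan2(y, x) = -135.94°; adding 360° gives 224.1°.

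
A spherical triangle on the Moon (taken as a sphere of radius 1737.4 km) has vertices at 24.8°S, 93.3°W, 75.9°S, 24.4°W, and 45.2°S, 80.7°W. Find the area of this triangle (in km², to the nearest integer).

92364 km²

Side lengths (central angles): a = 0.6706, b = 0.3979, c = 1.0628 rad; semiperimeter s = 1.0657.
By l'Huilier's theorem, tan(E/4) = √[tan(s/2) tan((s−a)/2) tan((s−b)/2) tan((s−c)/2)], giving spherical excess E = 0.0306 rad.
Area = E·R² = 0.0306 × (1737.4)² ≈ 92364 km².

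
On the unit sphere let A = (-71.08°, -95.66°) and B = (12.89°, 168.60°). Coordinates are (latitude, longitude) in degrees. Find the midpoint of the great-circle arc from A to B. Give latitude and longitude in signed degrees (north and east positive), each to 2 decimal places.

-35.97°, -172.50°

The central angle between A and B is δ = 1.8159 rad.
With f = 0.5, the slerp weights are sin((1−f)δ)/sin δ = 0.8125 and sin(fδ)/sin δ = 0.8125.
Weighted sum of the unit vectors: (0.8125)·(-0.0320,-0.3227,-0.9460) + (0.8125)·(-0.9556,0.1927,0.2231) = (-0.8024, -0.1056, -0.5874).
Converting back: φ = atan2(z, √(x²+y²)) = -35.97°, λ = atan2(y, x) = -172.50°.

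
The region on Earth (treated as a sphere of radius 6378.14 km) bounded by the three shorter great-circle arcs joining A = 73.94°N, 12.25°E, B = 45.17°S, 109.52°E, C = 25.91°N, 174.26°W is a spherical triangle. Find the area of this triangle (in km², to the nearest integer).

93958711 km²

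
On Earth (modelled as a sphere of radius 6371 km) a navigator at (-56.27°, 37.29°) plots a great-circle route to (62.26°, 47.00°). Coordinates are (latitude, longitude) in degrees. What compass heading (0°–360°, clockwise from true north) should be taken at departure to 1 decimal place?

With φ₁ = -0.9821, φ₂ = 1.0866, Δλ = 0.1695 rad, the forward-azimuth formula gives
θ = atan2( sin Δλ cos φ₂ , cos φ₁ sin φ₂ − sin φ₁ cos φ₂ cos Δλ ) = atan2(0.0785, 0.8730) = 5.14°.
So the initial bearing is 5.1°.

5.1°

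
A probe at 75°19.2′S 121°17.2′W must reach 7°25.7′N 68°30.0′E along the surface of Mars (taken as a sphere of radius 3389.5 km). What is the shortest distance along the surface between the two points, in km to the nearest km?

In radians: φ₁ = -1.3146, φ₂ = 0.1296, Δλ = -170.213° = -2.9708 rad.
Haversine: a = sin²(Δφ/2) + cos φ₁ cos φ₂ sin²(Δλ/2) = 0.4369 + (0.2534)(0.9916)(0.9927) = 0.68635.
Central angle c = 2·arcsin(√a) = 1.95272 rad.
Distance = R·c = 3389.5 × 1.9527 ≈ 6619 km.

6619 km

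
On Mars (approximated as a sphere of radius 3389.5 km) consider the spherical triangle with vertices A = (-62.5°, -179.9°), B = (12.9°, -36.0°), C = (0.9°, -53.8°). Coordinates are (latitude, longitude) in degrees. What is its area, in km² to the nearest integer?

Side lengths (central angles): a = 0.3723, b = 1.8608, c = 2.1672 rad; semiperimeter s = 2.2002.
By l'Huilier's theorem, tan(E/4) = √[tan(s/2) tan((s−a)/2) tan((s−b)/2) tan((s−c)/2)], giving spherical excess E = 0.3384 rad.
Area = E·R² = 0.3384 × (3389.5)² ≈ 3887935 km².

3887935 km²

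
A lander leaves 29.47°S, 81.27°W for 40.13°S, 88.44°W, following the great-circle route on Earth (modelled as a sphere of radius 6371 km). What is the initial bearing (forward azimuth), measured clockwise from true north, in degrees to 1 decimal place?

With φ₁ = -0.5143, φ₂ = -0.7004, Δλ = -0.1251 rad, the forward-azimuth formula gives
θ = atan2( sin Δλ cos φ₂ , cos φ₁ sin φ₂ − sin φ₁ cos φ₂ cos Δλ ) = atan2(-0.0954, -0.1879) = -153.08°.
Adding 360° brings this into [0°, 360°): 206.9°.

206.9°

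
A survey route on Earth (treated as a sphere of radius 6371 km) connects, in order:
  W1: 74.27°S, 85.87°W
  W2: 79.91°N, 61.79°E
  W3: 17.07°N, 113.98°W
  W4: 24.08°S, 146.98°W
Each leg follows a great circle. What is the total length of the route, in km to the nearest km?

Leg W1→W2: central angle 2.9852 rad, distance 19018.6 km.
Leg W2→W3: central angle 1.4485 rad, distance 9228.5 km.
Leg W3→W4: central angle 0.9120 rad, distance 5810.2 km.
Total: 19018.6 + 9228.5 + 5810.2 ≈ 34057 km.

34057 km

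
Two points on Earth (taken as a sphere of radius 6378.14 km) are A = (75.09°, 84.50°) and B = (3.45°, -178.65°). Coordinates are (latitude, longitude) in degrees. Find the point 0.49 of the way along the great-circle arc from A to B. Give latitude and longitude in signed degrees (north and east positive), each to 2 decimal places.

46.55°, 166.09°

Central angle δ = 1.5433 rad. Interpolating on the sphere with fraction f = 0.49:
P = [sin((1−f)δ)·A + sin(fδ)·B] / sin δ = 0.7086·A + 0.6864·B in Cartesian coordinates,
giving P = (-0.6675, 0.1653, 0.7260), i.e. latitude 46.55°, longitude 166.09°.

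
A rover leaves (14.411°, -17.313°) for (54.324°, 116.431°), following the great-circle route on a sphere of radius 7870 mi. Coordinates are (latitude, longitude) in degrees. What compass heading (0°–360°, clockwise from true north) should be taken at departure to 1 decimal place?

With φ₁ = 0.2515, φ₂ = 0.9481, Δλ = 2.3343 rad, the forward-azimuth formula gives
θ = atan2( sin Δλ cos φ₂ , cos φ₁ sin φ₂ − sin φ₁ cos φ₂ cos Δλ ) = atan2(0.4213, 0.8871) = 25.40°.
So the initial bearing is 25.4°.

25.4°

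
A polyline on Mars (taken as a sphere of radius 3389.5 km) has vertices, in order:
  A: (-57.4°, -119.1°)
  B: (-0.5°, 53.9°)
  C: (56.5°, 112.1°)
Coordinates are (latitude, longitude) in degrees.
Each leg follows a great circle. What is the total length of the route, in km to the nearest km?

11557 km

Leg A→B: central angle 2.1263 rad, distance 7207.1 km.
Leg B→C: central angle 1.2833 rad, distance 4349.7 km.
Total: 7207.1 + 4349.7 ≈ 11557 km.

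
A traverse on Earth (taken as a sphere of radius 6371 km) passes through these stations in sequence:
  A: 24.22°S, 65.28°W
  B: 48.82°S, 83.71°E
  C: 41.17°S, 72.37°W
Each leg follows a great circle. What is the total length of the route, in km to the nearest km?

21066 km

Leg A→B: central angle 1.7782 rad, distance 11328.7 km.
Leg B→C: central angle 1.5284 rad, distance 9737.4 km.
Total: 11328.7 + 9737.4 ≈ 21066 km.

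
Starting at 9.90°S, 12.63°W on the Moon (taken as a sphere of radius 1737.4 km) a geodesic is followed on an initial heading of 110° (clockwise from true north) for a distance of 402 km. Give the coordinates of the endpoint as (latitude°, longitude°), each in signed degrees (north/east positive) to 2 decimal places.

-14.16°, 0.21°

Angular distance δ = d/R = 402/1737.4 = 0.23138 rad; initial bearing θ = 1.9199 rad.
sin φ₂ = sin φ₁ cos δ + cos φ₁ sin δ cos θ = (-0.1719)(0.9734) + (0.9851)(0.2293)(-0.3420) = -0.2446, so φ₂ = -14.16°.
Δλ = atan2(sin θ sin δ cos φ₁, cos δ − sin φ₁ sin φ₂) = atan2(0.2123, 0.9313) = 12.841°.
λ₂ = -12.630° + 12.841° = 0.21°.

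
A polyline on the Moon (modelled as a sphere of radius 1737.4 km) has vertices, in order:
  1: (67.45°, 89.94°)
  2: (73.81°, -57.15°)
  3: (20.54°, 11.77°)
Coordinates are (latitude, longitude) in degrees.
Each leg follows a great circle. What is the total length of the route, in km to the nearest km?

3081 km

Leg 1→2: central angle 0.6482 rad, distance 1126.2 km.
Leg 2→3: central angle 1.1254 rad, distance 1955.2 km.
Total: 1126.2 + 1955.2 ≈ 3081 km.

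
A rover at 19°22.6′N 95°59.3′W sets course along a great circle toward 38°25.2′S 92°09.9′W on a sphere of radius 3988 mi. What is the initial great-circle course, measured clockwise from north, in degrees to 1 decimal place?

176.5°

Δλ = 3.823° = 0.0667 rad.
y = sin Δλ · cos φ₂ = (0.0667)(0.7835) = 0.0522
x = cos φ₁ sin φ₂ − sin φ₁ cos φ₂ cos Δλ = (0.9434)(-0.6214) − (0.3318)(0.7835)(0.9978) = -0.8456
θ = atan2(y, x) = 176.46°, so the bearing is 176.5°.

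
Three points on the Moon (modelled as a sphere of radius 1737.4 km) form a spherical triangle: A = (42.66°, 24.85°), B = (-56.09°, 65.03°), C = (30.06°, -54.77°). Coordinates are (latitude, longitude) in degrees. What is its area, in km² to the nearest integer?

5340219 km²

Side lengths (central angles): a = 2.2859, b = 1.0994, c = 1.8224 rad; semiperimeter s = 2.6038.
By l'Huilier's theorem, tan(E/4) = √[tan(s/2) tan((s−a)/2) tan((s−b)/2) tan((s−c)/2)], giving spherical excess E = 1.7691 rad.
Area = E·R² = 1.7691 × (1737.4)² ≈ 5340219 km².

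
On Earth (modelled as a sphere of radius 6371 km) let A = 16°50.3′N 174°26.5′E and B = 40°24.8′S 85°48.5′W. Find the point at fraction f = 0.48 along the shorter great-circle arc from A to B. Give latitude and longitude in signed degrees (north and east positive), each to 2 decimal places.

Central angle δ = 1.8873 rad. Interpolating on the sphere with fraction f = 0.48:
P = [sin((1−f)δ)·A + sin(fδ)·B] / sin δ = 0.8747·A + 0.8281·B in Cartesian coordinates,
giving P = (-0.7872, -0.5477, -0.2835), i.e. latitude -16.47°, longitude -145.17°.

-16.47°, -145.17°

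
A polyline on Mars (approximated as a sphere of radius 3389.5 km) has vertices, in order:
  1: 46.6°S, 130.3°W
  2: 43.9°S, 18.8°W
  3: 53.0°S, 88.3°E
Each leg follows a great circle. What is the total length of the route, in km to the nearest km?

8043 km

Leg 1→2: central angle 1.2426 rad, distance 4211.7 km.
Leg 2→3: central angle 1.1304 rad, distance 3831.6 km.
Total: 4211.7 + 3831.6 ≈ 8043 km.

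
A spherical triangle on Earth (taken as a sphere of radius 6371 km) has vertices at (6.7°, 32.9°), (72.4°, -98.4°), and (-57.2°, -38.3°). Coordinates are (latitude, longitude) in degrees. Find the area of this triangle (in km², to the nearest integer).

Side lengths (central angles): a = 2.3740, b = 1.4954, c = 1.6579 rad; semiperimeter s = 2.7636.
By l'Huilier's theorem, tan(E/4) = √[tan(s/2) tan((s−a)/2) tan((s−b)/2) tan((s−c)/2)], giving spherical excess E = 2.4004 rad.
Area = E·R² = 2.4004 × (6371)² ≈ 97431178 km².

97431178 km²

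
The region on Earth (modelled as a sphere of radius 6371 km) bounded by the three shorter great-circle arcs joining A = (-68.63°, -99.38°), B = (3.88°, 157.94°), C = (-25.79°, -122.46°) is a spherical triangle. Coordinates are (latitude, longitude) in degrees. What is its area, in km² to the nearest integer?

Side lengths (central angles): a = 1.4377, b = 0.7856, c = 1.7141 rad; semiperimeter s = 1.9687.
By l'Huilier's theorem, tan(E/4) = √[tan(s/2) tan((s−a)/2) tan((s−b)/2) tan((s−c)/2)], giving spherical excess E = 0.7417 rad.
Area = E·R² = 0.7417 × (6371)² ≈ 30104492 km².

30104492 km²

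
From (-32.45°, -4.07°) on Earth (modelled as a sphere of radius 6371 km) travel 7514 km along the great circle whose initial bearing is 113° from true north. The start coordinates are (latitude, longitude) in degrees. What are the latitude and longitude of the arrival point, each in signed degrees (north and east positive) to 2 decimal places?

-30.63°, 77.37°

Angular distance δ = d/R = 7514/6371 = 1.17941 rad; initial bearing θ = 1.9722 rad.
sin φ₂ = sin φ₁ cos δ + cos φ₁ sin δ cos θ = (-0.5366)(0.3815) + (0.8439)(0.9244)(-0.3907) = -0.5095, so φ₂ = -30.63°.
Δλ = atan2(sin θ sin δ cos φ₁, cos δ − sin φ₁ sin φ₂) = atan2(0.7180, 0.1081) = 81.438°.
λ₂ = -4.070° + 81.438° = 77.37°.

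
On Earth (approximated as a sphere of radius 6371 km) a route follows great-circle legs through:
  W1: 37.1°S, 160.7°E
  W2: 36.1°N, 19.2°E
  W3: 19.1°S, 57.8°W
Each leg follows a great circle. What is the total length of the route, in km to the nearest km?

26742 km

Leg W1→W2: central angle 2.6056 rad, distance 16600.1 km.
Leg W2→W3: central angle 1.5918 rad, distance 10141.6 km.
Total: 16600.1 + 10141.6 ≈ 26742 km.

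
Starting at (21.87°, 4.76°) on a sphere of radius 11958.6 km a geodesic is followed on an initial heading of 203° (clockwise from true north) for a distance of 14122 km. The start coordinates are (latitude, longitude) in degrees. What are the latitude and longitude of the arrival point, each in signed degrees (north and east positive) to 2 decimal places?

-40.43°, -23.59°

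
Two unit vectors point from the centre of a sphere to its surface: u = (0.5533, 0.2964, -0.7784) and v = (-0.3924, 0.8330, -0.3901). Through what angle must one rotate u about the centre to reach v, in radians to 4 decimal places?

u·v = 0.3334; |u| = 1.0000, |v| = 1.0000.
cos θ = (u·v)/(|u||v|) = 0.3334, so θ = 1.2308 rad.

1.2308 rad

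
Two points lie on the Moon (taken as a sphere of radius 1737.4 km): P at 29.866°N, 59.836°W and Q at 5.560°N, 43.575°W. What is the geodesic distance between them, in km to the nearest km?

871 km

In radians: φ₁ = 0.5213, φ₂ = 0.0970, Δλ = 16.261° = 0.2838 rad.
Haversine: a = sin²(Δφ/2) + cos φ₁ cos φ₂ sin²(Δλ/2) = 0.0443 + (0.8672)(0.9953)(0.0200) = 0.06158.
Central angle c = 2·arcsin(√a) = 0.50156 rad.
Distance = R·c = 1737.4 × 0.5016 ≈ 871 km.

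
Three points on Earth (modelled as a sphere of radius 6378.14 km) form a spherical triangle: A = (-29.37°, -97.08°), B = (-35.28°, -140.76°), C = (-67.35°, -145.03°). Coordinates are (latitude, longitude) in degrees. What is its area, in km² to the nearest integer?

Side lengths (central angles): a = 0.5614, b = 0.8266, c = 0.6472 rad; semiperimeter s = 1.0176.
By l'Huilier's theorem, tan(E/4) = √[tan(s/2) tan((s−a)/2) tan((s−b)/2) tan((s−c)/2)], giving spherical excess E = 0.1927 rad.
Area = E·R² = 0.1927 × (6378.14)² ≈ 7837628 km².

7837628 km²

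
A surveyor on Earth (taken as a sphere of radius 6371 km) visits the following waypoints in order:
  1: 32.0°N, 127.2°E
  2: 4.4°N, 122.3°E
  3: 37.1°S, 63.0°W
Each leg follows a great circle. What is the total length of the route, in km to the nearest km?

Leg 1→2: central angle 0.4883 rad, distance 3111.2 km.
Leg 2→3: central angle 2.5646 rad, distance 16339.1 km.
Total: 3111.2 + 16339.1 ≈ 19450 km.

19450 km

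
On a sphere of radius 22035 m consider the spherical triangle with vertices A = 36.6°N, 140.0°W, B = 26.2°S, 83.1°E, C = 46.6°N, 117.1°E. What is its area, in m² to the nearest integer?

486534408 m²

Side lengths (central angles): a = 1.3793, b = 1.2555, c = 2.4803 rad; semiperimeter s = 2.5576.
By l'Huilier's theorem, tan(E/4) = √[tan(s/2) tan((s−a)/2) tan((s−b)/2) tan((s−c)/2)], giving spherical excess E = 1.0020 rad.
Area = E·R² = 1.0020 × (22035)² ≈ 486534408 m².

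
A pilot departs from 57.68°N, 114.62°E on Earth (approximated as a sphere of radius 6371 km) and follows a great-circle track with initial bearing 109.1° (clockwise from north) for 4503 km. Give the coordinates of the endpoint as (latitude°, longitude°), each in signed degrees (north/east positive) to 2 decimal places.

31.94°, 160.93°

Angular distance δ = d/R = 4503/6371 = 0.70680 rad; initial bearing θ = 1.9042 rad.
sin φ₂ = sin φ₁ cos δ + cos φ₁ sin δ cos θ = (0.8451)(0.7604) + (0.5346)(0.6494)(-0.3272) = 0.5290, so φ₂ = 31.94°.
Δλ = atan2(sin θ sin δ cos φ₁, cos δ − sin φ₁ sin φ₂) = atan2(0.3281, 0.3134) = 46.313°.
λ₂ = 114.620° + 46.313° = 160.93°.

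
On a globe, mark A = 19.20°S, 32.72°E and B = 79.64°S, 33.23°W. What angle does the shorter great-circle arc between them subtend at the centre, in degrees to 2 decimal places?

With latitudes φ₁ = -19.200°, φ₂ = -79.640° and longitude difference Δλ = -65.950°:
Haversine: a = sin²(Δφ/2) + cos φ₁ cos φ₂ sin²(Δλ/2) = 0.2533 + (0.9444)(0.1798)(0.2962) = 0.30364.
Central angle c = 2·arcsin(√a) = 1.16721 rad.
So the angular separation is 66.88°.

66.88°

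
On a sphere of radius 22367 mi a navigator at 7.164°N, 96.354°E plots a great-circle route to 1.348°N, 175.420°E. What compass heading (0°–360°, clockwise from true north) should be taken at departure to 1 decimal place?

With φ₁ = 0.1250, φ₂ = 0.0235, Δλ = 1.3800 rad, the forward-azimuth formula gives
θ = atan2( sin Δλ cos φ₂ , cos φ₁ sin φ₂ − sin φ₁ cos φ₂ cos Δλ ) = atan2(0.9816, -0.0003) = 90.02°.
So the initial bearing is 90.0°.

90.0°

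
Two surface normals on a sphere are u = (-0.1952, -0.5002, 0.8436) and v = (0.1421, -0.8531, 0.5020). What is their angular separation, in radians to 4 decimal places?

0.6050 rad

u·v = 0.8225; |u| = 1.0000, |v| = 1.0000.
cos θ = (u·v)/(|u||v|) = 0.8225, so θ = 0.6050 rad.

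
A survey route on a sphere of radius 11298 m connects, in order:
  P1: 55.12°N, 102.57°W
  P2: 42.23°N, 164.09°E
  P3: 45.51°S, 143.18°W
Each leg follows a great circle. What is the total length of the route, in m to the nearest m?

31102 m

Leg P1→P2: central angle 1.0161 rad, distance 11479.8 m.
Leg P2→P3: central angle 1.7368 rad, distance 19622.3 m.
Total: 11479.8 + 19622.3 ≈ 31102 m.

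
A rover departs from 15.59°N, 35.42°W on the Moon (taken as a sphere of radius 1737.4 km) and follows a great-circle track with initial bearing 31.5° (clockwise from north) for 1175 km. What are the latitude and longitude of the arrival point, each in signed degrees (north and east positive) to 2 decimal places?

Angular distance δ = d/R = 1175/1737.4 = 0.67630 rad; initial bearing θ = 0.5498 rad.
sin φ₂ = sin φ₁ cos δ + cos φ₁ sin δ cos θ = (0.2688)(0.7799) + (0.9632)(0.6259)(0.8526) = 0.7236, so φ₂ = 46.36°.
Δλ = atan2(sin θ sin δ cos φ₁, cos δ − sin φ₁ sin φ₂) = atan2(0.3150, 0.5854) = 28.284°.
λ₂ = -35.420° + 28.284° = -7.14°.

46.36°, -7.14°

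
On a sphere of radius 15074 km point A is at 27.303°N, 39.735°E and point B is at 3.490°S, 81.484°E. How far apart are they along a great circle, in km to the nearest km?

With latitudes φ₁ = 27.303°, φ₂ = -3.490° and longitude difference Δλ = 41.749°:
Haversine: a = sin²(Δφ/2) + cos φ₁ cos φ₂ sin²(Δλ/2) = 0.0705 + (0.8886)(0.9981)(0.1270) = 0.18310.
Central angle c = 2·arcsin(√a) = 0.88434 rad.
Distance = R·c = 15074 × 0.8843 ≈ 13331 km.

13331 km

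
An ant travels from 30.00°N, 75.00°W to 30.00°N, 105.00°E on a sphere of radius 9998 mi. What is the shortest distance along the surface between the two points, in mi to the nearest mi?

In radians: φ₁ = 0.5236, φ₂ = 0.5236, Δλ = -180.000° = -3.1416 rad.
cos c = sin φ₁ sin φ₂ + cos φ₁ cos φ₂ cos Δλ = (0.5000)(0.5000) + (0.8660)(0.8660)(-1.0000) = -0.50000,
so c = arccos(-0.50000) = 2.09440 rad.
Distance = R·c = 9998 × 2.0944 ≈ 20940 mi.

20940 mi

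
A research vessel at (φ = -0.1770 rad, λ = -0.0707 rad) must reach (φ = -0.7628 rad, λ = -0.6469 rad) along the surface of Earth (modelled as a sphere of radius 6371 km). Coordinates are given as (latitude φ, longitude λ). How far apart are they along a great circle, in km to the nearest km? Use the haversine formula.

4901 km

With latitudes φ₁ = -10.141°, φ₂ = -43.705° and longitude difference Δλ = -33.014°:
Haversine: a = sin²(Δφ/2) + cos φ₁ cos φ₂ sin²(Δλ/2) = 0.0834 + (0.9844)(0.7229)(0.0807) = 0.14081.
Central angle c = 2·arcsin(√a) = 0.76934 rad.
Distance = R·c = 6371 × 0.7693 ≈ 4901 km.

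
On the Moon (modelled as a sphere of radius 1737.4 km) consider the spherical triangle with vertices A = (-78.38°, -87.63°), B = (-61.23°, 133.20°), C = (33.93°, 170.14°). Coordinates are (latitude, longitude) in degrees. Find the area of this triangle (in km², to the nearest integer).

2299288 km²

Side lengths (central angles): a = 1.7417, b = 2.1922, c = 0.6677 rad; semiperimeter s = 2.3008.
By l'Huilier's theorem, tan(E/4) = √[tan(s/2) tan((s−a)/2) tan((s−b)/2) tan((s−c)/2)], giving spherical excess E = 0.7617 rad.
Area = E·R² = 0.7617 × (1737.4)² ≈ 2299288 km².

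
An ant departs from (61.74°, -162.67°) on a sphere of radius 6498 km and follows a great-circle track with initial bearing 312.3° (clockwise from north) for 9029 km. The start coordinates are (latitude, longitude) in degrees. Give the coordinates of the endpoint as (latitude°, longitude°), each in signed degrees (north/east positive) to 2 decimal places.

Angular distance δ = d/R = 9029/6498 = 1.38950 rad; initial bearing θ = 5.4507 rad.
sin φ₂ = sin φ₁ cos δ + cos φ₁ sin δ cos θ = (0.8808)(0.1803) + (0.4735)(0.9836)(0.6730) = 0.4722, so φ₂ = 28.18°.
Δλ = atan2(sin θ sin δ cos φ₁, cos δ − sin φ₁ sin φ₂) = atan2(-0.3445, -0.2357) = -124.377°.
λ₂ = -162.670° − 124.377° = -287.05° → 72.95° after wrapping to (−180°, 180°].

28.18°, 72.95°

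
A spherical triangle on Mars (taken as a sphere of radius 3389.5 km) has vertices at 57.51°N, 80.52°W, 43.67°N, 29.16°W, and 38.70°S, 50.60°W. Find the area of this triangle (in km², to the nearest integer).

6477250 km²

Side lengths (central angles): a = 1.4769, b = 1.7356, c = 0.6005 rad; semiperimeter s = 1.9065.
By l'Huilier's theorem, tan(E/4) = √[tan(s/2) tan((s−a)/2) tan((s−b)/2) tan((s−c)/2)], giving spherical excess E = 0.5638 rad.
Area = E·R² = 0.5638 × (3389.5)² ≈ 6477250 km².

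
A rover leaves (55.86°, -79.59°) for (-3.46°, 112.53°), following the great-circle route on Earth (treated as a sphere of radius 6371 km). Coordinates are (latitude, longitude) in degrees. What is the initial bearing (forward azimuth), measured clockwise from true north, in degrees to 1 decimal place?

344.8°

Δλ = -167.880° = -2.9301 rad.
y = sin Δλ · cos φ₂ = (-0.2100)(0.9982) = -0.2096
x = cos φ₁ sin φ₂ − sin φ₁ cos φ₂ cos Δλ = (0.5612)(-0.0604) − (0.8277)(0.9982)(-0.9777) = 0.7739
θ = atan2(y, x) = -15.15°; adding 360° gives 344.8°.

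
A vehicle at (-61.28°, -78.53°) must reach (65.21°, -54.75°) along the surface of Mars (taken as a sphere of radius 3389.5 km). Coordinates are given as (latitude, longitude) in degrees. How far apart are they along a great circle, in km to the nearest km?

Let φ₁ = -1.0695 rad, φ₂ = 1.1381 rad, and Δλ = 0.4150 rad.
cos c = sin φ₁ sin φ₂ + cos φ₁ cos φ₂ cos Δλ = (-0.8770)(0.9079) + (0.4805)(0.4193)(0.9151) = -0.61179,
so c = arccos(-0.61179) = 2.22912 rad.
Distance = R·c = 3389.5 × 2.2291 ≈ 7556 km.

7556 km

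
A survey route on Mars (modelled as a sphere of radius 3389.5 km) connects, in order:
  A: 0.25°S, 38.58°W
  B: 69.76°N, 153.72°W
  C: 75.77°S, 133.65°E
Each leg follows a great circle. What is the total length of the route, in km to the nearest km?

Leg A→B: central angle 1.7224 rad, distance 5838.2 km.
Leg B→C: central angle 2.6553 rad, distance 9000.2 km.
Total: 5838.2 + 9000.2 ≈ 14838 km.

14838 km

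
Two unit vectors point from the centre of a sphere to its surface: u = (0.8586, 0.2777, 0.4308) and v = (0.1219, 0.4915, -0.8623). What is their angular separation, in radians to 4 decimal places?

1.7015 rad

u·v = -0.1303; |u| = 0.9999, |v| = 1.0000.
cos θ = (u·v)/(|u||v|) = -0.1303, so θ = 1.7015 rad.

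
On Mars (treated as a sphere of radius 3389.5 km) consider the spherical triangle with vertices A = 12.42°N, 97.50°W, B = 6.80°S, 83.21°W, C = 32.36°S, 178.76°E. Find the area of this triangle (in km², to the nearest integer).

Side lengths (central angles): a = 1.6246, b = 1.5960, c = 0.4171 rad; semiperimeter s = 1.8189.
By l'Huilier's theorem, tan(E/4) = √[tan(s/2) tan((s−a)/2) tan((s−b)/2) tan((s−c)/2)], giving spherical excess E = 0.4332 rad.
Area = E·R² = 0.4332 × (3389.5)² ≈ 4976593 km².

4976593 km²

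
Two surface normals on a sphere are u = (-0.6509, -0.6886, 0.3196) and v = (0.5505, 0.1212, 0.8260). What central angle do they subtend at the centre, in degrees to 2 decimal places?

u·v = -0.1778; |u| = 1.0000, |v| = 1.0000.
cos θ = (u·v)/(|u||v|) = -0.1778, so θ = 100.24°.

100.24°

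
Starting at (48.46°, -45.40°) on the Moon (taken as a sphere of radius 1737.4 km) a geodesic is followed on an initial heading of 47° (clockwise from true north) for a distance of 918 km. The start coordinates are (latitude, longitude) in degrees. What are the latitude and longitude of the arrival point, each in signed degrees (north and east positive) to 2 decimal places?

Angular distance δ = d/R = 918/1737.4 = 0.52838 rad; initial bearing θ = 0.8203 rad.
sin φ₂ = sin φ₁ cos δ + cos φ₁ sin δ cos θ = (0.7485)(0.8636) + (0.6631)(0.5041)(0.6820) = 0.8744, so φ₂ = 60.98°.
Δλ = atan2(sin θ sin δ cos φ₁, cos δ − sin φ₁ sin φ₂) = atan2(0.2445, 0.2091) = 49.458°.
λ₂ = -45.400° + 49.458° = 4.06°.

60.98°, 4.06°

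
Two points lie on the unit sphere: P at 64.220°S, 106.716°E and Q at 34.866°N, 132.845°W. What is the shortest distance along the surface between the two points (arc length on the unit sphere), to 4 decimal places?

2.3400

Let φ₁ = -1.1209 rad, φ₂ = 0.6085 rad, and Δλ = 2.1021 rad.
cos c = sin φ₁ sin φ₂ + cos φ₁ cos φ₂ cos Δλ = (-0.9005)(0.5717) + (0.4349)(0.8205)(-0.5066) = -0.69555,
so c = arccos(-0.69555) = 2.33998 rad.
On the unit sphere the arc length equals the central angle: 2.3400.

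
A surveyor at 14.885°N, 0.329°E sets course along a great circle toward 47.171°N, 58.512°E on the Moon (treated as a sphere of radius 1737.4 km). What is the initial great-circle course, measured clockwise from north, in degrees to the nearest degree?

43°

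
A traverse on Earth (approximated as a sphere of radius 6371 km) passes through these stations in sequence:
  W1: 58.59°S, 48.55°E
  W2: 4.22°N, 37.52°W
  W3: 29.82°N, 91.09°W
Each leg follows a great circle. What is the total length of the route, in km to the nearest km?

16475 km

Leg W1→W2: central angle 1.5980 rad, distance 10180.7 km.
Leg W2→W3: central angle 0.9879 rad, distance 6294.2 km.
Total: 10180.7 + 6294.2 ≈ 16475 km.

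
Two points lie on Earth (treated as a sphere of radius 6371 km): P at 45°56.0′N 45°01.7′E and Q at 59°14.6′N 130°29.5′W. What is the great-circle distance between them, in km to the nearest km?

Let φ₁ = 0.8017 rad, φ₂ = 1.0340 rad, and Δλ = -3.0634 rad.
cos c = sin φ₁ sin φ₂ + cos φ₁ cos φ₂ cos Δλ = (0.7185)(0.8593) + (0.6955)(0.5114)(-0.9969) = 0.26288,
so c = arccos(0.26288) = 1.30479 rad.
Distance = R·c = 6371 × 1.3048 ≈ 8313 km.

8313 km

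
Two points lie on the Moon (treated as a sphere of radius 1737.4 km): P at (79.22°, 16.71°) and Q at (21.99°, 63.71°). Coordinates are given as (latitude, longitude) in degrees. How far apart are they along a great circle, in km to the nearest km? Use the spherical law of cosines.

1847 km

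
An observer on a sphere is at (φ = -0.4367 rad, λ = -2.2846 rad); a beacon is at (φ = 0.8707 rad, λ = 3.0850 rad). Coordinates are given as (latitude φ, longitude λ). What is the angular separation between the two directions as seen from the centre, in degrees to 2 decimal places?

With latitudes φ₁ = -25.021°, φ₂ = 49.887° and longitude difference Δλ = -52.345°:
Haversine: a = sin²(Δφ/2) + cos φ₁ cos φ₂ sin²(Δλ/2) = 0.3698 + (0.9062)(0.6443)(0.1945) = 0.48340.
Central angle c = 2·arcsin(√a) = 1.53759 rad.
So the angular separation is 88.10°.

88.10°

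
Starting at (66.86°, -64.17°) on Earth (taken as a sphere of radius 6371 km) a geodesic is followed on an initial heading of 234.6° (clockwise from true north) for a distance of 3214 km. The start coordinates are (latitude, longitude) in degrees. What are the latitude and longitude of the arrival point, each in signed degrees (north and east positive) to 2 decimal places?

44.02°, -97.40°

Angular distance δ = d/R = 3214/6371 = 0.50447 rad; initial bearing θ = 4.0945 rad.
sin φ₂ = sin φ₁ cos δ + cos φ₁ sin δ cos θ = (0.9195)(0.8754) + (0.3930)(0.4833)(-0.5793) = 0.6950, so φ₂ = 44.02°.
Δλ = atan2(sin θ sin δ cos φ₁, cos δ − sin φ₁ sin φ₂) = atan2(-0.1548, 0.2364) = -33.226°.
λ₂ = -64.170° − 33.226° = -97.40°.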